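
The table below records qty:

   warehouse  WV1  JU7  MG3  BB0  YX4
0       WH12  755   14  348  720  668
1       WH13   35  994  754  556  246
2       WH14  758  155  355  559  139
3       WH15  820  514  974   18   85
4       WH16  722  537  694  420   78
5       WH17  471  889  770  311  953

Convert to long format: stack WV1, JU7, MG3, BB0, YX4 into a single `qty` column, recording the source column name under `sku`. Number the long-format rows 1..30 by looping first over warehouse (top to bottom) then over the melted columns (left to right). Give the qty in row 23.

30 rows total (6 × 5). Row 23: index ⌊(23-1)/5⌋ = 4 into warehouse → WH16; (23-1) mod 5 = 2 into the melted columns → MG3.
So row 23 is (WH16, MG3, 694); qty = 694.

694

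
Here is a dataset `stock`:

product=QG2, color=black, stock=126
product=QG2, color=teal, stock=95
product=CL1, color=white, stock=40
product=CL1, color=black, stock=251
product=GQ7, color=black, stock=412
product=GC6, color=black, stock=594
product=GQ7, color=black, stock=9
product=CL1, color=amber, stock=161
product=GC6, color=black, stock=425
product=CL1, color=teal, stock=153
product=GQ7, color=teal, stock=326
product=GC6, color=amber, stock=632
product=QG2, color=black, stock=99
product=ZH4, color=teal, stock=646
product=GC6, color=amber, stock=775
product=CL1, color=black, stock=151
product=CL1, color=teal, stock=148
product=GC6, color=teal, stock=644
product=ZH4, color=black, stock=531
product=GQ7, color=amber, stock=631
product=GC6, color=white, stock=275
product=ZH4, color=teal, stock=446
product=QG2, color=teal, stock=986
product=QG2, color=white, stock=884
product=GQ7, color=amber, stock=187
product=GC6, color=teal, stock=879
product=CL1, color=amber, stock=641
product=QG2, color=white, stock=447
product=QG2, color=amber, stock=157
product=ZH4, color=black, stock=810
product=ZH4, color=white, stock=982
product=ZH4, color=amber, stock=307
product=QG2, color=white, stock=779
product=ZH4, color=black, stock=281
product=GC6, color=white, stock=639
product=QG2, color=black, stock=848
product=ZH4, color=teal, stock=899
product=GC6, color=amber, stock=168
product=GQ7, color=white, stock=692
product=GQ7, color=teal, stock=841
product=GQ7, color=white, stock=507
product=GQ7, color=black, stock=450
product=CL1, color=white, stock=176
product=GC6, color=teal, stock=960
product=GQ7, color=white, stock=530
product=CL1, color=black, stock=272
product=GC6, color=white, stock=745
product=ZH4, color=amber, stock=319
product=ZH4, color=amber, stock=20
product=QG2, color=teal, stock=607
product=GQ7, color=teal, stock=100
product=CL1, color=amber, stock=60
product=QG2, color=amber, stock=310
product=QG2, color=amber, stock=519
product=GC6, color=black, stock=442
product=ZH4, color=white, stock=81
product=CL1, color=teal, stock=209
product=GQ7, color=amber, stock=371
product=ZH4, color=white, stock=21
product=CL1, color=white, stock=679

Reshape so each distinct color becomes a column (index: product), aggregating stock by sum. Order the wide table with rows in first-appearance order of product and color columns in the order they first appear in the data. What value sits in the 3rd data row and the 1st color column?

871

With rows in first-appearance order of product, row 3 is product=GQ7. color columns in first-appearance order: black, teal, white, amber; column 1 is black.
Long rows with product=GQ7, color=black: 412 + 9 + 450 = 871.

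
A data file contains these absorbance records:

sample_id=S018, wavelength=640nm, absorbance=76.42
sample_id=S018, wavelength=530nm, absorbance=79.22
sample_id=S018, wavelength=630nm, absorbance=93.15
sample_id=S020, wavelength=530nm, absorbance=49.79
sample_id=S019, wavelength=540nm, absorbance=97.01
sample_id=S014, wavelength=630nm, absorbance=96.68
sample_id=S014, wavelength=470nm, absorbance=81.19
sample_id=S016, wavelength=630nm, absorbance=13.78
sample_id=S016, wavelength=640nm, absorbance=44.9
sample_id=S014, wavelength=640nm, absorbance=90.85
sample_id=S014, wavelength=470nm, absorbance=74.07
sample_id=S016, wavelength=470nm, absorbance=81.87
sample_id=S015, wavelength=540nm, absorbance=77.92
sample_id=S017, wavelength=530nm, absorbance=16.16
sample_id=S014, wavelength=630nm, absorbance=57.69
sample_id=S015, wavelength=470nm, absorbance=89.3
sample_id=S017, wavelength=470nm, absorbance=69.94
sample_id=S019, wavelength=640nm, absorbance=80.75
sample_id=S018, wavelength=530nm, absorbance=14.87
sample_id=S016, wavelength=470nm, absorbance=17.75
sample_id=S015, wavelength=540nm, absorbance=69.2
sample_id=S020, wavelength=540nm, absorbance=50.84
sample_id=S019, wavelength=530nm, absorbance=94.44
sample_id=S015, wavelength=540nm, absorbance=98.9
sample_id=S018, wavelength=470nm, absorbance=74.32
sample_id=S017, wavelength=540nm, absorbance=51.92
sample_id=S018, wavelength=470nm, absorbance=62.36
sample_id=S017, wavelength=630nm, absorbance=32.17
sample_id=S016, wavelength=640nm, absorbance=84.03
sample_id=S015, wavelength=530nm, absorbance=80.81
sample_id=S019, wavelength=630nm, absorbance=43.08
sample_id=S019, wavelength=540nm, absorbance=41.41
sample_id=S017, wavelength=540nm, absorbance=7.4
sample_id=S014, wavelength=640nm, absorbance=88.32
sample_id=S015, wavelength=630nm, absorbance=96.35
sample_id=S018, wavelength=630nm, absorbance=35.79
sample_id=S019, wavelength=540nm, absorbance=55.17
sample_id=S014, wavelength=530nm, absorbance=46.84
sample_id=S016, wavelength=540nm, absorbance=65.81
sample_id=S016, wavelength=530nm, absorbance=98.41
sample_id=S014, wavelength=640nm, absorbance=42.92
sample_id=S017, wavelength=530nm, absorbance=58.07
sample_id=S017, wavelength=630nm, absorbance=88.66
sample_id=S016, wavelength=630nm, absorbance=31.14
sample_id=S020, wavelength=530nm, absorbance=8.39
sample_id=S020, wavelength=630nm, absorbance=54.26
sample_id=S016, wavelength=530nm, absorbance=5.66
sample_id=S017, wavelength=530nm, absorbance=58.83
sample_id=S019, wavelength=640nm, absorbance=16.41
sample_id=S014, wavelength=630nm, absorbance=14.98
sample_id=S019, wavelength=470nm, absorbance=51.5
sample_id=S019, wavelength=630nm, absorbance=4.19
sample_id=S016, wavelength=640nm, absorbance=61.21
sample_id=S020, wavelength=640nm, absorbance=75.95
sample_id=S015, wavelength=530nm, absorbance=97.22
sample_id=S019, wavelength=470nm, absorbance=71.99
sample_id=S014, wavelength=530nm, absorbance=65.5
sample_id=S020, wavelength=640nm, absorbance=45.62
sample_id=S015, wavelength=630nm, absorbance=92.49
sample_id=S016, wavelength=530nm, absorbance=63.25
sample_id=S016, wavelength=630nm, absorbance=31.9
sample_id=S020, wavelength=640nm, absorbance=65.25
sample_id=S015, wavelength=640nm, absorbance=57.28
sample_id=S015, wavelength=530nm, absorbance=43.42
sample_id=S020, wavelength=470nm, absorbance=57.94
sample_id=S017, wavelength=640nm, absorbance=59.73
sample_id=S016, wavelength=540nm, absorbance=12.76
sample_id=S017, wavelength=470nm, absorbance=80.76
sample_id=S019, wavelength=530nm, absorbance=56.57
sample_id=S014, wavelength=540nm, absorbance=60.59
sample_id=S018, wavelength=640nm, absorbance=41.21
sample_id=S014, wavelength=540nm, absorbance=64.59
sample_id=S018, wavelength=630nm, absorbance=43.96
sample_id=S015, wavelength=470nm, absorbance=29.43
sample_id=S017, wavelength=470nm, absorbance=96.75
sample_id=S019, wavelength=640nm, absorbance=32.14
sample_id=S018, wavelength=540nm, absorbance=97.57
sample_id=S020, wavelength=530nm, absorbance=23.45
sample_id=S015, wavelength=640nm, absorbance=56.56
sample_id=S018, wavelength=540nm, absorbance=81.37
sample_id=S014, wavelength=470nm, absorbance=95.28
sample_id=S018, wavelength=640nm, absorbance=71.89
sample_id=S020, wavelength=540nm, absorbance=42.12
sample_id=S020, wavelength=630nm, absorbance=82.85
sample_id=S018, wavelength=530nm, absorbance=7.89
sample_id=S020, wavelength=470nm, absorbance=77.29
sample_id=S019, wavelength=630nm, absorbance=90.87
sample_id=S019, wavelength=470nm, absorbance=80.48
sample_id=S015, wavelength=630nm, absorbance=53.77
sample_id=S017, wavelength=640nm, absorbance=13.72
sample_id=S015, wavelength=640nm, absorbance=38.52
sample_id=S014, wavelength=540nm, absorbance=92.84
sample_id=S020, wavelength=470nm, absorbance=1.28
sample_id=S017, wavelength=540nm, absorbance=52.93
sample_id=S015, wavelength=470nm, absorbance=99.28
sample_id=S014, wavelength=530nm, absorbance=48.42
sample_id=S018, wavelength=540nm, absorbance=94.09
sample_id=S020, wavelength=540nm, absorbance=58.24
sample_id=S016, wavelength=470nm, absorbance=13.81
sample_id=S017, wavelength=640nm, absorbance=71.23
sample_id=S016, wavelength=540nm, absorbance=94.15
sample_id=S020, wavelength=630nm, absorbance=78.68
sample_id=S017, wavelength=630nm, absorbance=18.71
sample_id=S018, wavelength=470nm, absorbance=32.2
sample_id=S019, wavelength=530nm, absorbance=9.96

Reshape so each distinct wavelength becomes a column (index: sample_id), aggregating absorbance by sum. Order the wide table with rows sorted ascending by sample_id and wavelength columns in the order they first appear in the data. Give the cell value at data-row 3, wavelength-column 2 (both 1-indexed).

167.32

With rows sorted ascending by sample_id, row 3 is sample_id=S016. wavelength columns in first-appearance order: 640nm, 530nm, 630nm, 540nm, 470nm; column 2 is 530nm.
Long rows with sample_id=S016, wavelength=530nm: 98.41 + 5.66 + 63.25 = 167.32.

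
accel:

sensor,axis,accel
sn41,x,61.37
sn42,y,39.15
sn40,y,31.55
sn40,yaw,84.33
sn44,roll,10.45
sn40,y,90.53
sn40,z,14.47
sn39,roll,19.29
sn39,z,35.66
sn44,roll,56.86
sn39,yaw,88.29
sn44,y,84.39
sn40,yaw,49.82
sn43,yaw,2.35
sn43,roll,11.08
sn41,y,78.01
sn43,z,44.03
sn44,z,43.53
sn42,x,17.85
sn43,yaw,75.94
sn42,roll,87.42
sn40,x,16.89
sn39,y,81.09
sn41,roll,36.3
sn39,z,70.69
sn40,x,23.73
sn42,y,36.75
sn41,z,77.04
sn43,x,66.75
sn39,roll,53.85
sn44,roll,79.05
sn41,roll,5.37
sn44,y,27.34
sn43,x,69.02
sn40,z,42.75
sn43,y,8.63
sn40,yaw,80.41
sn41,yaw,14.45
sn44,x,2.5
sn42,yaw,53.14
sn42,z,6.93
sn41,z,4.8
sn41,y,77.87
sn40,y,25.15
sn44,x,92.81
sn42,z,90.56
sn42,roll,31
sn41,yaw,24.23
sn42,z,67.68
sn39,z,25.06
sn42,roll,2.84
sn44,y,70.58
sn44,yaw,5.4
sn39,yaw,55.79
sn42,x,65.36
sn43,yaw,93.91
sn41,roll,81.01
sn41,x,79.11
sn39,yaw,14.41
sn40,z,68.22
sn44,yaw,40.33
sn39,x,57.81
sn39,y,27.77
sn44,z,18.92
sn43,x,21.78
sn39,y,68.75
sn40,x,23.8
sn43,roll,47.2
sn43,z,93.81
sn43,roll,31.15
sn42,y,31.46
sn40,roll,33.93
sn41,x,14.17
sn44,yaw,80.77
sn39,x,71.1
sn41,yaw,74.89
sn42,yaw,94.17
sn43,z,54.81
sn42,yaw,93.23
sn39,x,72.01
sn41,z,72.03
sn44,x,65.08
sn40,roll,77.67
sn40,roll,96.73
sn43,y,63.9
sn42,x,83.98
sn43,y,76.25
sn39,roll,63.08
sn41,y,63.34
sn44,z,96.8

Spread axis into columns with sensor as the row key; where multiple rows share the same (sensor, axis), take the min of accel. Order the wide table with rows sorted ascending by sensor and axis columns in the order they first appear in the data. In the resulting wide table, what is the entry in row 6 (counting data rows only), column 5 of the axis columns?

18.92

With rows sorted ascending by sensor, row 6 is sensor=sn44. axis columns in first-appearance order: x, y, yaw, roll, z; column 5 is z.
Long rows with sensor=sn44, axis=z: min(43.53, 18.92, 96.8) = 18.92.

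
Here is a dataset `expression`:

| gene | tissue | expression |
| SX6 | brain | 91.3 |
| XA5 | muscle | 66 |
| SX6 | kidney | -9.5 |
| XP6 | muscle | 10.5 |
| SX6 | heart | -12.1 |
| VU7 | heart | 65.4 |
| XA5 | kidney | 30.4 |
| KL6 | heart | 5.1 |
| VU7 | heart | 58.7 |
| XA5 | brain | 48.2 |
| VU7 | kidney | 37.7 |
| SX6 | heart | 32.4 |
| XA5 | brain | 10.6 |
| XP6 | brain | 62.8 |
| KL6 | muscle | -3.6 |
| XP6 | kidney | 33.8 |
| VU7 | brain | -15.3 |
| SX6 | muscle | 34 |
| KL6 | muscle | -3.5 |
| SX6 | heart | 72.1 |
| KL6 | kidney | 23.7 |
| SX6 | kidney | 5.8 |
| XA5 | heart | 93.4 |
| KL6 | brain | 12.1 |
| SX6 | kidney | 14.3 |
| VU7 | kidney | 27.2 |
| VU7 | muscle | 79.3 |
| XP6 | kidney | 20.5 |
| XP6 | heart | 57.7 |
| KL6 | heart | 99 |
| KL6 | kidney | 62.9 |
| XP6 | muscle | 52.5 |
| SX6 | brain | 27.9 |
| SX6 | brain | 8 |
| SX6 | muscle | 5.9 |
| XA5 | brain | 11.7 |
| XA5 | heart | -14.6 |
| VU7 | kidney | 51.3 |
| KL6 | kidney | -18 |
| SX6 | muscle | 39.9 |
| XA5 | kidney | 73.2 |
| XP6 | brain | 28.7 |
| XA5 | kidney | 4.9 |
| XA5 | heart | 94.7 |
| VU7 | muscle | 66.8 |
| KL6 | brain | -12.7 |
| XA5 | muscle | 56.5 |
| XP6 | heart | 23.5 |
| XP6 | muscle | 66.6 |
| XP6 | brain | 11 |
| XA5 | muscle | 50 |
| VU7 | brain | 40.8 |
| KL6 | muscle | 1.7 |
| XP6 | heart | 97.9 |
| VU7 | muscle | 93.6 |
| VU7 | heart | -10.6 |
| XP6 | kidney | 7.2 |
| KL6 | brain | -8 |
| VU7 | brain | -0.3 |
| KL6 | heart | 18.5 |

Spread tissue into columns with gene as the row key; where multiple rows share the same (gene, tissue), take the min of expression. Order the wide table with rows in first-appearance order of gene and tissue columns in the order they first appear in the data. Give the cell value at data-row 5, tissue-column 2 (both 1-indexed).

-3.6

With rows in first-appearance order of gene, row 5 is gene=KL6. tissue columns in first-appearance order: brain, muscle, kidney, heart; column 2 is muscle.
Long rows with gene=KL6, tissue=muscle: min(-3.6, -3.5, 1.7) = -3.6.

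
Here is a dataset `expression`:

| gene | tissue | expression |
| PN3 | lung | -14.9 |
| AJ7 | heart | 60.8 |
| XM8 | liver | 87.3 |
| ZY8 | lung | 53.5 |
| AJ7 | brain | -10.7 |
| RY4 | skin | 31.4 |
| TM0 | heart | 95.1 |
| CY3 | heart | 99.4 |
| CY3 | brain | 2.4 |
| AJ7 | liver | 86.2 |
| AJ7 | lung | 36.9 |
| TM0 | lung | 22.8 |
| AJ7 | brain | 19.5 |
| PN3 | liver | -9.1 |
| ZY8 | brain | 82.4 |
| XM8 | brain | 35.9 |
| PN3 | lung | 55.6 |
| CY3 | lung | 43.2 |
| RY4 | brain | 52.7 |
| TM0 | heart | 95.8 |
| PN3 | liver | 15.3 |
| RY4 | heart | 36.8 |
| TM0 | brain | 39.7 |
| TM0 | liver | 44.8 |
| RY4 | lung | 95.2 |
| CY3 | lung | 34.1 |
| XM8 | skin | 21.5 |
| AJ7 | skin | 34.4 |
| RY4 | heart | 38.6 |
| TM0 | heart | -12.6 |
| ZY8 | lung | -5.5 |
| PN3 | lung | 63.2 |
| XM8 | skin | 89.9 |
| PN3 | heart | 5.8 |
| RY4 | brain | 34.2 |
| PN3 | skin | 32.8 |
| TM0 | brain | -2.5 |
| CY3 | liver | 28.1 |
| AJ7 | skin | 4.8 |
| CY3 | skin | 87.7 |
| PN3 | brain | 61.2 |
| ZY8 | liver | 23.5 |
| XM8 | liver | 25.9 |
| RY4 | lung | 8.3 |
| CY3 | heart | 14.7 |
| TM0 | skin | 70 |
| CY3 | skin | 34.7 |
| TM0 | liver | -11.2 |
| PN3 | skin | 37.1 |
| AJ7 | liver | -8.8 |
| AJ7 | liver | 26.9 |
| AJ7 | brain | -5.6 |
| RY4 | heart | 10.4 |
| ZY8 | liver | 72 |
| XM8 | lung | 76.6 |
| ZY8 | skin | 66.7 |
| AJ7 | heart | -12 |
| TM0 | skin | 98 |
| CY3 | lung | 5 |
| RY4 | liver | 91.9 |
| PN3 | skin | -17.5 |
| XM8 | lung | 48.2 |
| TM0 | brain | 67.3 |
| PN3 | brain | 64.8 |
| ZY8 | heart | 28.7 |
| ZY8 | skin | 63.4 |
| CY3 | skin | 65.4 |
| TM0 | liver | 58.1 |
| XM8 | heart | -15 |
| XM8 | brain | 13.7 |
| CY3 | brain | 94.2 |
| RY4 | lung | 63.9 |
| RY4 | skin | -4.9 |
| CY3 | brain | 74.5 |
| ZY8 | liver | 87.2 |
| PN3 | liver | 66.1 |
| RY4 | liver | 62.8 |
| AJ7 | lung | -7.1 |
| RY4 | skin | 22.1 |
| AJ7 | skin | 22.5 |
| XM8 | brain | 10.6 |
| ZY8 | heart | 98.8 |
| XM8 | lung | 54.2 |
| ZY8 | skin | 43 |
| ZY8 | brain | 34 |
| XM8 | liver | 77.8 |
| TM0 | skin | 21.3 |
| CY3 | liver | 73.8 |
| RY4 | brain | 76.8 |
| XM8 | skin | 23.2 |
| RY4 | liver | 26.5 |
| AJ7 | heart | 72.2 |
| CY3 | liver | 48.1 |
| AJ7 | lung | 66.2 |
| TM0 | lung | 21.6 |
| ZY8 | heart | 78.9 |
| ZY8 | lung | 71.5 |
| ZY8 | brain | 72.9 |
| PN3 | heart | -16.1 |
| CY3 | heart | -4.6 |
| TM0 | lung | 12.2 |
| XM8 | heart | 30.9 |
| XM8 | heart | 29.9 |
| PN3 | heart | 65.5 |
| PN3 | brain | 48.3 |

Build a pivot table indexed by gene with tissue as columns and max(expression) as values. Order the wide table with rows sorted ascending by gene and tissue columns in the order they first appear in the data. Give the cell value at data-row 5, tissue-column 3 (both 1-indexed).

With rows sorted ascending by gene, row 5 is gene=TM0. tissue columns in first-appearance order: lung, heart, liver, brain, skin; column 3 is liver.
Long rows with gene=TM0, tissue=liver: max(44.8, -11.2, 58.1) = 58.1.

58.1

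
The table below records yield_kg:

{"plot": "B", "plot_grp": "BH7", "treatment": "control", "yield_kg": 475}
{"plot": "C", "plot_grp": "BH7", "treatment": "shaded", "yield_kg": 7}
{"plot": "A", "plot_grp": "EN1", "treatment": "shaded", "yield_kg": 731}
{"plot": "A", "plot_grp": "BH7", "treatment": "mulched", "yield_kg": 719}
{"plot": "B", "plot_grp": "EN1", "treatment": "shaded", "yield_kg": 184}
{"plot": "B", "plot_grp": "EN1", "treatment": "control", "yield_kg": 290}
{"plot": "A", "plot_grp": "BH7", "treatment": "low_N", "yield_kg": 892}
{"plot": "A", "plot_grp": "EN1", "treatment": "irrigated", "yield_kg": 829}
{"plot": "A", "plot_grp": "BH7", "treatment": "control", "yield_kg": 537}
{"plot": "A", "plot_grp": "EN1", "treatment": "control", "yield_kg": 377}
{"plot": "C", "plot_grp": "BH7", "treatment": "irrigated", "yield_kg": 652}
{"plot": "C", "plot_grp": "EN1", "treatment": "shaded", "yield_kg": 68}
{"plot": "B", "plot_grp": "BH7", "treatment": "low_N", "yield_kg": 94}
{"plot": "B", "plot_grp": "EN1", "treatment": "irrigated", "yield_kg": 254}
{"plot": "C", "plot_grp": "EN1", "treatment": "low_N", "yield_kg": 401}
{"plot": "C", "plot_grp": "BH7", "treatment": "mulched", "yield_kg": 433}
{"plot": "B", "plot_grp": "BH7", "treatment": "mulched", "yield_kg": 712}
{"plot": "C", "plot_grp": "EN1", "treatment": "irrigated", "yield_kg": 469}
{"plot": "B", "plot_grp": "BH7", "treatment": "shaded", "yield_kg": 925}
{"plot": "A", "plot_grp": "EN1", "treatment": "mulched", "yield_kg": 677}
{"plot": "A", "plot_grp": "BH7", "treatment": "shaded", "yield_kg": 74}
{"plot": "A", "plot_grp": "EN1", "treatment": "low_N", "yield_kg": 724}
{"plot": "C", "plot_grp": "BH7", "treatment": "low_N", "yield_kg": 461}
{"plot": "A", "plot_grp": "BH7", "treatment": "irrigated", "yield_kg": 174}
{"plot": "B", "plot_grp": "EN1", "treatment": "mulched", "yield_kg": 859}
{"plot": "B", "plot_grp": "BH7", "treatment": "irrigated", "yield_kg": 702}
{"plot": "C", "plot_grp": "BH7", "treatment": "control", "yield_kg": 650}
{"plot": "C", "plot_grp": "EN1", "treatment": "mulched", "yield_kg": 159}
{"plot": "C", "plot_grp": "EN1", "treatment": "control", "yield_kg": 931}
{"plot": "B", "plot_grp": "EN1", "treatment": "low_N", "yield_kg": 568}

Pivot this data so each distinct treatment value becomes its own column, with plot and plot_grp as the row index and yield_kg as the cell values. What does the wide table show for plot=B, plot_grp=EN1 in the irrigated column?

254

Wide layout: rows indexed by plot and plot_grp, columns are the 5 distinct treatment values (control, shaded, mulched, low_N, irrigated).
Cell (plot=B, plot_grp=EN1, treatment=irrigated) draws from the long row where plot=B, plot_grp=EN1 and treatment=irrigated, which has yield_kg=254.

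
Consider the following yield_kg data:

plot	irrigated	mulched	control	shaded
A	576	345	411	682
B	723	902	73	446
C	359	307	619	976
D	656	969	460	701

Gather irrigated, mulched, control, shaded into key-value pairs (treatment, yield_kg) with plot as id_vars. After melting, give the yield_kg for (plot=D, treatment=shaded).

701

Unpivoting turns each (plot, wide-column) pair into one long row.
The wide cell at row D, column shaded holds 701, so the long row (D, shaded) has yield_kg=701.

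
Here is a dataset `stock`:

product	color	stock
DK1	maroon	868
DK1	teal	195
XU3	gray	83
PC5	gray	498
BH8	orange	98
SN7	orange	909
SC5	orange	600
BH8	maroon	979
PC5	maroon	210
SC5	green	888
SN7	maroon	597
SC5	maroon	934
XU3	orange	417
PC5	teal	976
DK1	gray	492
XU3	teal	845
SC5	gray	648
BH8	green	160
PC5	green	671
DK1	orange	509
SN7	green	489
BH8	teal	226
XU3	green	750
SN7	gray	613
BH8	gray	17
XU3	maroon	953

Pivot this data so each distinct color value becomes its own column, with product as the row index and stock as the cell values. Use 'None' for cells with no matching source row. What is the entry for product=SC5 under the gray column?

The long row with product=SC5, color=gray has stock=648.

648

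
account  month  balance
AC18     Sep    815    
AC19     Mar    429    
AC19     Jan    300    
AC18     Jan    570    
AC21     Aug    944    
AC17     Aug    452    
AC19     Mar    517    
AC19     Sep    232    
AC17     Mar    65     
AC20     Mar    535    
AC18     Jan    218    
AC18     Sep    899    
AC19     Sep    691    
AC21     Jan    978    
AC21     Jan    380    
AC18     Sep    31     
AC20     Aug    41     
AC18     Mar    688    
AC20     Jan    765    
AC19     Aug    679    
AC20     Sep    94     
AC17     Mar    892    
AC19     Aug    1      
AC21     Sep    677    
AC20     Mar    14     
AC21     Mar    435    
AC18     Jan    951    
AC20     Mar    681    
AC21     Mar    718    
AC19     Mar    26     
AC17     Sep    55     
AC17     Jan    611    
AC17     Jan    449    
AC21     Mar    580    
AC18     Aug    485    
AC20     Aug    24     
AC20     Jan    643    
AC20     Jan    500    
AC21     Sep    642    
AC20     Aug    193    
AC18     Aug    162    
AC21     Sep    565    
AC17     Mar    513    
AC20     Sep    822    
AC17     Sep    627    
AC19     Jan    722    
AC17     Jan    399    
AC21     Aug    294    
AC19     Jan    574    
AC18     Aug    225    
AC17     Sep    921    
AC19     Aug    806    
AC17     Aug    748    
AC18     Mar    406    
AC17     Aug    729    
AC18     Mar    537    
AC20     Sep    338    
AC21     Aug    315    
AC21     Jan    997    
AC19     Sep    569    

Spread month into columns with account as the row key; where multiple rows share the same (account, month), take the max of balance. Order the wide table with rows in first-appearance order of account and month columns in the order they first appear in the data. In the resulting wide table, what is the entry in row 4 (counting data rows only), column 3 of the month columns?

With rows in first-appearance order of account, row 4 is account=AC17. month columns in first-appearance order: Sep, Mar, Jan, Aug; column 3 is Jan.
Long rows with account=AC17, month=Jan: max(611, 449, 399) = 611.

611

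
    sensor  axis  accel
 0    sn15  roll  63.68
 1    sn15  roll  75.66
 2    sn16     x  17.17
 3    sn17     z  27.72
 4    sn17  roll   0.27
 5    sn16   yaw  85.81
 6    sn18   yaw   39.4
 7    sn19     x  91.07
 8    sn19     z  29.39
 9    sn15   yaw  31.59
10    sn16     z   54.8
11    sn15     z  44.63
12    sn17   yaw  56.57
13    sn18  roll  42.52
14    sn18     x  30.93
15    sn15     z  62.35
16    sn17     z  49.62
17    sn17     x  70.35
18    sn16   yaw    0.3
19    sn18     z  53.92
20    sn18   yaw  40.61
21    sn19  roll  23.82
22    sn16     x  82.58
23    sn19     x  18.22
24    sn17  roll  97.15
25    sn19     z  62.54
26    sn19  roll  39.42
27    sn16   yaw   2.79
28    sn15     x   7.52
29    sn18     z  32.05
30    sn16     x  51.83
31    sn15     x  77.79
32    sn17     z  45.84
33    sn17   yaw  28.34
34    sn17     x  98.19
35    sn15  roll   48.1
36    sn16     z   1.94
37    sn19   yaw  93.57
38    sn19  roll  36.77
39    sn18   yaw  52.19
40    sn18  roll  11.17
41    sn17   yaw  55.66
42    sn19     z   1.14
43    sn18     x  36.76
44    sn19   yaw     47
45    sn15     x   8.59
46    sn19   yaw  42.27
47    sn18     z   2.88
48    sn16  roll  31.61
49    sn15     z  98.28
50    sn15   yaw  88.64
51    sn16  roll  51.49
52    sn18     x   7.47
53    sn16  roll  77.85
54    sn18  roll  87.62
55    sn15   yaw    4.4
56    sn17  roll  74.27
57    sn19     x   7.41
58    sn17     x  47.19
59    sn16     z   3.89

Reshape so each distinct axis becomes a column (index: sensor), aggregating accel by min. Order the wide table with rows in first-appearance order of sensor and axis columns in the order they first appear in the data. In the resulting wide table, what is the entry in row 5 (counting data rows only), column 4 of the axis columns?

42.27

With rows in first-appearance order of sensor, row 5 is sensor=sn19. axis columns in first-appearance order: roll, x, z, yaw; column 4 is yaw.
Long rows with sensor=sn19, axis=yaw: min(93.57, 47, 42.27) = 42.27.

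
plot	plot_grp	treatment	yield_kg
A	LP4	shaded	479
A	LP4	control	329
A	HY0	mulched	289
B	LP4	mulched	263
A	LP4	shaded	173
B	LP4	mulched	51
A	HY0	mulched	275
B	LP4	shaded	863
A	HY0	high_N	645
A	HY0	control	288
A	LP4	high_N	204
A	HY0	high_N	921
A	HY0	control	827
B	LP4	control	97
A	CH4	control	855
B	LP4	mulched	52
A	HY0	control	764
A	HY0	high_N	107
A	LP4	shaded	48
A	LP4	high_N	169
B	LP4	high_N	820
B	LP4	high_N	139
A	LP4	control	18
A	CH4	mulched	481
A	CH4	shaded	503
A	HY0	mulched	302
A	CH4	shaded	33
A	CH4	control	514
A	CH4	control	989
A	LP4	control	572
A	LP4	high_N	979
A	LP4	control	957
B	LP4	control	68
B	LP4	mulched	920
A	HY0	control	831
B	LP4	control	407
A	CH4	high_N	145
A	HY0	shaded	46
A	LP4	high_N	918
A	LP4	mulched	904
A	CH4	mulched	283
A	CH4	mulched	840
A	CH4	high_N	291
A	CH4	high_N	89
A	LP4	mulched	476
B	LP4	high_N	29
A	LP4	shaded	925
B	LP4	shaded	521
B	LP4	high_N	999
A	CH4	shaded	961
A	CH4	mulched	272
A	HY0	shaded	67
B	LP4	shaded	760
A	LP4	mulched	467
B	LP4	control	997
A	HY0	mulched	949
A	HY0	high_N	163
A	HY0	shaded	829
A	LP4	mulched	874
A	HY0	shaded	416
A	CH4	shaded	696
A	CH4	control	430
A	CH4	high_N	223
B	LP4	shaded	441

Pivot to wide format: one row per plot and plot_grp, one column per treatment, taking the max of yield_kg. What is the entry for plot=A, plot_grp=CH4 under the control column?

989

Rows with plot=A, plot_grp=CH4 and treatment=control: yield_kg values are 855, 514, 989, 430.
max(855, 514, 989, 430) = 989.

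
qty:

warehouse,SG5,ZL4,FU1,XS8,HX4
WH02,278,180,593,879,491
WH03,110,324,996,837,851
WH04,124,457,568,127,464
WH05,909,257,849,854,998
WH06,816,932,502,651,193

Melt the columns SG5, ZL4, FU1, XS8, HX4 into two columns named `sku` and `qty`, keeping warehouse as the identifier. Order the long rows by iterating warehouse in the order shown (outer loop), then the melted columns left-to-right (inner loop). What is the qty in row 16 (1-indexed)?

25 rows total (5 × 5). Row 16: index ⌊(16-1)/5⌋ = 3 into warehouse → WH05; (16-1) mod 5 = 0 into the melted columns → SG5.
So row 16 is (WH05, SG5, 909); qty = 909.

909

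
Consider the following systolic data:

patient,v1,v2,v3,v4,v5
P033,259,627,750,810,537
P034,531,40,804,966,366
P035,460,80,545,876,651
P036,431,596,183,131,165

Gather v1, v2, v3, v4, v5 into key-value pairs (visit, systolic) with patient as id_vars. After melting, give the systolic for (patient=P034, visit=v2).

40

Unpivoting turns each (patient, wide-column) pair into one long row.
The wide cell at row P034, column v2 holds 40, so the long row (P034, v2) has systolic=40.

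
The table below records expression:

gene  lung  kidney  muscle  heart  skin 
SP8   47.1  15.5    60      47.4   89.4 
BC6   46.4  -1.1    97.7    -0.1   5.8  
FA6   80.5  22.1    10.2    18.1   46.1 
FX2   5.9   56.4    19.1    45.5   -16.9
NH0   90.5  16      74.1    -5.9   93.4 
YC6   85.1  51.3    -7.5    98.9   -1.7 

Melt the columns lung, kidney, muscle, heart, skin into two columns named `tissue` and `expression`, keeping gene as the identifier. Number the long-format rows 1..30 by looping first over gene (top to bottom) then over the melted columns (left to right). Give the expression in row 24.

30 rows total (6 × 5). Row 24: index ⌊(24-1)/5⌋ = 4 into gene → NH0; (24-1) mod 5 = 3 into the melted columns → heart.
So row 24 is (NH0, heart, -5.9); expression = -5.9.

-5.9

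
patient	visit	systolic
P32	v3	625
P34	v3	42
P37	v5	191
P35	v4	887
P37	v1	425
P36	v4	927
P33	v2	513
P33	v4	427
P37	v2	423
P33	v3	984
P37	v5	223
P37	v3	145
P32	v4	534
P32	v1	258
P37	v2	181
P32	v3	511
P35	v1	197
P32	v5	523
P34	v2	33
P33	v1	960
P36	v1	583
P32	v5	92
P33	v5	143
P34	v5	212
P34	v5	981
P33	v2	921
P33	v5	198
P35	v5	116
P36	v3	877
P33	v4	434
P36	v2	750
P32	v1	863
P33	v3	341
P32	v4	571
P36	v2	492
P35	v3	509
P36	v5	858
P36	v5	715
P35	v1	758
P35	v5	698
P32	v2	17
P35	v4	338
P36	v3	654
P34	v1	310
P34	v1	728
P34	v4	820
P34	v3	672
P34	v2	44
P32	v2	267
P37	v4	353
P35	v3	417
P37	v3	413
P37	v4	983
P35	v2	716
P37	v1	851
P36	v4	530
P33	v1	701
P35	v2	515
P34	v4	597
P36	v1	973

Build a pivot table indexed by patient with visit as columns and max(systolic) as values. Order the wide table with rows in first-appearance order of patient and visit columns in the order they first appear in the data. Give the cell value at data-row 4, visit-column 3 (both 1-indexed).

With rows in first-appearance order of patient, row 4 is patient=P35. visit columns in first-appearance order: v3, v5, v4, v1, v2; column 3 is v4.
Long rows with patient=P35, visit=v4: max(887, 338) = 887.

887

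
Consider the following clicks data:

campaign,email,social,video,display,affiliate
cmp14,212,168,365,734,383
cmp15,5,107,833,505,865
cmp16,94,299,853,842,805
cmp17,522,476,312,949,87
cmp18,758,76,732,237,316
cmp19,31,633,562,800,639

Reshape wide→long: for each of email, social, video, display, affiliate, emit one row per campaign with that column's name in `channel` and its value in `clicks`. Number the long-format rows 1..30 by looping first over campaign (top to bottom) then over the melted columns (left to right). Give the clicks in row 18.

312

30 rows total (6 × 5). Row 18: index ⌊(18-1)/5⌋ = 3 into campaign → cmp17; (18-1) mod 5 = 2 into the melted columns → video.
So row 18 is (cmp17, video, 312); clicks = 312.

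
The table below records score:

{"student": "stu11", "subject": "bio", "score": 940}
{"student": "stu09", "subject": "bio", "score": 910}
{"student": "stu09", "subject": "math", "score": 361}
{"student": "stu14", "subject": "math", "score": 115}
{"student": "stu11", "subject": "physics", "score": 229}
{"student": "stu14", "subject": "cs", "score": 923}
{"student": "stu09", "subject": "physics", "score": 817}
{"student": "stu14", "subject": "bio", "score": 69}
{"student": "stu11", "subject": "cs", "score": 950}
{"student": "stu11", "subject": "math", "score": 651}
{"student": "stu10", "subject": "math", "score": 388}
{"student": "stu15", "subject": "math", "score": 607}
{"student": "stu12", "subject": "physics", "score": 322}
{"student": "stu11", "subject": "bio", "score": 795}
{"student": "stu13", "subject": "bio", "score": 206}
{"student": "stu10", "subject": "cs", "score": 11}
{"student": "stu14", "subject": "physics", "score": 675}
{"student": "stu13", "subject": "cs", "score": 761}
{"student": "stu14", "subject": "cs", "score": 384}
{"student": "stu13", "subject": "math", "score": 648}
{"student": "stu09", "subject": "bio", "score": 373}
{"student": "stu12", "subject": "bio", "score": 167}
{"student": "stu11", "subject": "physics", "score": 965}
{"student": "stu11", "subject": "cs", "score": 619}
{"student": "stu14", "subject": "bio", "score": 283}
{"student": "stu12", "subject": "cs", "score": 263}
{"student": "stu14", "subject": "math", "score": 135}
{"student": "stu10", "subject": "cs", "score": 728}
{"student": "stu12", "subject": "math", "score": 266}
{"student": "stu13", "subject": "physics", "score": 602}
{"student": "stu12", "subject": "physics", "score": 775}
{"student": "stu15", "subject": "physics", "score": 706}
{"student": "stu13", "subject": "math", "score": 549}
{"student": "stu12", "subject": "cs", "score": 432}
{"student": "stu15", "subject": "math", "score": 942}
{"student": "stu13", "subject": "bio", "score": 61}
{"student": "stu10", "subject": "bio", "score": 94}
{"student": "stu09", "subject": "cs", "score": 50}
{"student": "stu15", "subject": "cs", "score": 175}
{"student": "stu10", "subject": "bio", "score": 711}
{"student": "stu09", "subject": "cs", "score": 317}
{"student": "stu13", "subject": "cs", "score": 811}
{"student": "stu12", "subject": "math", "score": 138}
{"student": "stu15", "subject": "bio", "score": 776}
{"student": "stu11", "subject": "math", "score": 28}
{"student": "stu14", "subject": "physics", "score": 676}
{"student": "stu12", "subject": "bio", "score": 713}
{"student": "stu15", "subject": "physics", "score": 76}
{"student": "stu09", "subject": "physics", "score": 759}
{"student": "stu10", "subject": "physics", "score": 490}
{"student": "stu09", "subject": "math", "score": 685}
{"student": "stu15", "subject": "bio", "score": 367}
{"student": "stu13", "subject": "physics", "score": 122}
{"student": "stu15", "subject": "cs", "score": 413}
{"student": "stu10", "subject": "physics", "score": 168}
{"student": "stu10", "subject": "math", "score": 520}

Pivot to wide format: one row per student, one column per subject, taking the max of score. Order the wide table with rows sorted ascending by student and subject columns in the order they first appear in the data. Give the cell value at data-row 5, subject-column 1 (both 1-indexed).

With rows sorted ascending by student, row 5 is student=stu13. subject columns in first-appearance order: bio, math, physics, cs; column 1 is bio.
Long rows with student=stu13, subject=bio: max(206, 61) = 206.

206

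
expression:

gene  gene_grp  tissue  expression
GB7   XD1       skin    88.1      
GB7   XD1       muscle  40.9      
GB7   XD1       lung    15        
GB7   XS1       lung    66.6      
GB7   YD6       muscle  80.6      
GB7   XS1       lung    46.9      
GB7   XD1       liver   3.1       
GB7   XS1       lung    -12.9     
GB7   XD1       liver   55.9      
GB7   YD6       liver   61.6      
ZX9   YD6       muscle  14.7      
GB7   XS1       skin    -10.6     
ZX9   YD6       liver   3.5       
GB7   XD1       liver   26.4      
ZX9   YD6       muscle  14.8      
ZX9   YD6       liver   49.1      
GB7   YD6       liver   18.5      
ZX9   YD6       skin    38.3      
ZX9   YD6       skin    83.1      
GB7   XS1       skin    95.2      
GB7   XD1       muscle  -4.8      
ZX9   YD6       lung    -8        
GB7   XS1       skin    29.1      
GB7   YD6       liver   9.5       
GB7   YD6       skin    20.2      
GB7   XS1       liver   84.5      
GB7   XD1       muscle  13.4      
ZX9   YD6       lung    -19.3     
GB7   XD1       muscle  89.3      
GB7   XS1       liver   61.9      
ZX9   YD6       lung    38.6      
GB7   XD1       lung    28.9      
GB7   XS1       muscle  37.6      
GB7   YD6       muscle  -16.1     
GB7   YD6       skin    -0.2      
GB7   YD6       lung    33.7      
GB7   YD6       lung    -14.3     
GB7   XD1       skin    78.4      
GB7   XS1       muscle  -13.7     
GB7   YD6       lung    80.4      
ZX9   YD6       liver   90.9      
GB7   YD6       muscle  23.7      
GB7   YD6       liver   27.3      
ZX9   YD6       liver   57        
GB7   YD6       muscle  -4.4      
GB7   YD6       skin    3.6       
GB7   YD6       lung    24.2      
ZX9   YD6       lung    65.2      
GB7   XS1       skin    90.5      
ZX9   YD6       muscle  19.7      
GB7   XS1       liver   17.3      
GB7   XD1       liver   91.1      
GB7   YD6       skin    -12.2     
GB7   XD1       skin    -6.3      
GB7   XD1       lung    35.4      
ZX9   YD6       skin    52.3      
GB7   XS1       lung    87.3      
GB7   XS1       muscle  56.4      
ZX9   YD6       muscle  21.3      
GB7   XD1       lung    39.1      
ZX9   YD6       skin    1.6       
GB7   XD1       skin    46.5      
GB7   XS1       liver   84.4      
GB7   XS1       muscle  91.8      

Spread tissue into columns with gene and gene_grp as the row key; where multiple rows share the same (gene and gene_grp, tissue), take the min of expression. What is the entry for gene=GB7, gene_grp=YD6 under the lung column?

Rows with gene=GB7, gene_grp=YD6 and tissue=lung: expression values are 33.7, -14.3, 80.4, 24.2.
min(33.7, -14.3, 80.4, 24.2) = -14.3.

-14.3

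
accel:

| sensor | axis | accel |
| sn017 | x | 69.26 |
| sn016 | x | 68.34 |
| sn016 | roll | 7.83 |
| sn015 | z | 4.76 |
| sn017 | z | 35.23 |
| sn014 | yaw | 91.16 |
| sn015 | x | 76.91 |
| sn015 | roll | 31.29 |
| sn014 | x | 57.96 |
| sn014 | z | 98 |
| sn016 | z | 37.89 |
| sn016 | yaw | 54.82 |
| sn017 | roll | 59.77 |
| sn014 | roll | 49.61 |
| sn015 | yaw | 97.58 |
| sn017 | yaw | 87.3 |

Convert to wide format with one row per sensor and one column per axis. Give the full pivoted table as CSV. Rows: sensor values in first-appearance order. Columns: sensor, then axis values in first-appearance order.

Columns: sensor plus the 4 distinct axis values (x, roll, z, yaw).
For example, row sn017 column x takes accel=69.26 from the long row (sn017, x).

sensor,x,roll,z,yaw
sn017,69.26,59.77,35.23,87.3
sn016,68.34,7.83,37.89,54.82
sn015,76.91,31.29,4.76,97.58
sn014,57.96,49.61,98,91.16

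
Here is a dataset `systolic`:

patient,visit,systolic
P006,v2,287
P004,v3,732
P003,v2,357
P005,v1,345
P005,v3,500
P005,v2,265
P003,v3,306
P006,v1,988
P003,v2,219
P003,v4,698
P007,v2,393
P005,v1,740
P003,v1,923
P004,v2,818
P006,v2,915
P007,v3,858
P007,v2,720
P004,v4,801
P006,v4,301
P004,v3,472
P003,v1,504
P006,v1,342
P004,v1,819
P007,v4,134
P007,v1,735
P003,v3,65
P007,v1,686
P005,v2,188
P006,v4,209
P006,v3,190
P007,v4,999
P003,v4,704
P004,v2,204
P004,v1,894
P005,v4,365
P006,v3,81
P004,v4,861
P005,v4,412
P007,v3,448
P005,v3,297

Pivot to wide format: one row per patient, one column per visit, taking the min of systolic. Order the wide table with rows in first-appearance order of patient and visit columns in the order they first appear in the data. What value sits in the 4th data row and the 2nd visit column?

With rows in first-appearance order of patient, row 4 is patient=P005. visit columns in first-appearance order: v2, v3, v1, v4; column 2 is v3.
Long rows with patient=P005, visit=v3: min(500, 297) = 297.

297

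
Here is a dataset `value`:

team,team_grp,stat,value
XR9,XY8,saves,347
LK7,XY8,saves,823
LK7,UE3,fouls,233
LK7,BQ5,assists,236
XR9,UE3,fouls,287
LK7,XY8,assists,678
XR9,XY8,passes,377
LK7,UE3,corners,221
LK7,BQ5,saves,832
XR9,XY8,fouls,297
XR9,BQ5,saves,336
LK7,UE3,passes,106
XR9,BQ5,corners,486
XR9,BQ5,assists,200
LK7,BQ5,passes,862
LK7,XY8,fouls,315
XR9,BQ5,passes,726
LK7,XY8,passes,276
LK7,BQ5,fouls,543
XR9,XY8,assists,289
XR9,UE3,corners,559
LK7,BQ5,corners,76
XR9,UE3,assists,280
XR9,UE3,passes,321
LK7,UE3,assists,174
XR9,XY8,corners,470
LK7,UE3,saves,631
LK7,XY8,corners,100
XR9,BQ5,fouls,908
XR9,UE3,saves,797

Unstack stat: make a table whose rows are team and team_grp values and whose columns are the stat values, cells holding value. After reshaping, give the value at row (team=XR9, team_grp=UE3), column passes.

321

Wide layout: rows indexed by team and team_grp, columns are the 5 distinct stat values (saves, fouls, assists, passes, corners).
Cell (team=XR9, team_grp=UE3, stat=passes) draws from the long row where team=XR9, team_grp=UE3 and stat=passes, which has value=321.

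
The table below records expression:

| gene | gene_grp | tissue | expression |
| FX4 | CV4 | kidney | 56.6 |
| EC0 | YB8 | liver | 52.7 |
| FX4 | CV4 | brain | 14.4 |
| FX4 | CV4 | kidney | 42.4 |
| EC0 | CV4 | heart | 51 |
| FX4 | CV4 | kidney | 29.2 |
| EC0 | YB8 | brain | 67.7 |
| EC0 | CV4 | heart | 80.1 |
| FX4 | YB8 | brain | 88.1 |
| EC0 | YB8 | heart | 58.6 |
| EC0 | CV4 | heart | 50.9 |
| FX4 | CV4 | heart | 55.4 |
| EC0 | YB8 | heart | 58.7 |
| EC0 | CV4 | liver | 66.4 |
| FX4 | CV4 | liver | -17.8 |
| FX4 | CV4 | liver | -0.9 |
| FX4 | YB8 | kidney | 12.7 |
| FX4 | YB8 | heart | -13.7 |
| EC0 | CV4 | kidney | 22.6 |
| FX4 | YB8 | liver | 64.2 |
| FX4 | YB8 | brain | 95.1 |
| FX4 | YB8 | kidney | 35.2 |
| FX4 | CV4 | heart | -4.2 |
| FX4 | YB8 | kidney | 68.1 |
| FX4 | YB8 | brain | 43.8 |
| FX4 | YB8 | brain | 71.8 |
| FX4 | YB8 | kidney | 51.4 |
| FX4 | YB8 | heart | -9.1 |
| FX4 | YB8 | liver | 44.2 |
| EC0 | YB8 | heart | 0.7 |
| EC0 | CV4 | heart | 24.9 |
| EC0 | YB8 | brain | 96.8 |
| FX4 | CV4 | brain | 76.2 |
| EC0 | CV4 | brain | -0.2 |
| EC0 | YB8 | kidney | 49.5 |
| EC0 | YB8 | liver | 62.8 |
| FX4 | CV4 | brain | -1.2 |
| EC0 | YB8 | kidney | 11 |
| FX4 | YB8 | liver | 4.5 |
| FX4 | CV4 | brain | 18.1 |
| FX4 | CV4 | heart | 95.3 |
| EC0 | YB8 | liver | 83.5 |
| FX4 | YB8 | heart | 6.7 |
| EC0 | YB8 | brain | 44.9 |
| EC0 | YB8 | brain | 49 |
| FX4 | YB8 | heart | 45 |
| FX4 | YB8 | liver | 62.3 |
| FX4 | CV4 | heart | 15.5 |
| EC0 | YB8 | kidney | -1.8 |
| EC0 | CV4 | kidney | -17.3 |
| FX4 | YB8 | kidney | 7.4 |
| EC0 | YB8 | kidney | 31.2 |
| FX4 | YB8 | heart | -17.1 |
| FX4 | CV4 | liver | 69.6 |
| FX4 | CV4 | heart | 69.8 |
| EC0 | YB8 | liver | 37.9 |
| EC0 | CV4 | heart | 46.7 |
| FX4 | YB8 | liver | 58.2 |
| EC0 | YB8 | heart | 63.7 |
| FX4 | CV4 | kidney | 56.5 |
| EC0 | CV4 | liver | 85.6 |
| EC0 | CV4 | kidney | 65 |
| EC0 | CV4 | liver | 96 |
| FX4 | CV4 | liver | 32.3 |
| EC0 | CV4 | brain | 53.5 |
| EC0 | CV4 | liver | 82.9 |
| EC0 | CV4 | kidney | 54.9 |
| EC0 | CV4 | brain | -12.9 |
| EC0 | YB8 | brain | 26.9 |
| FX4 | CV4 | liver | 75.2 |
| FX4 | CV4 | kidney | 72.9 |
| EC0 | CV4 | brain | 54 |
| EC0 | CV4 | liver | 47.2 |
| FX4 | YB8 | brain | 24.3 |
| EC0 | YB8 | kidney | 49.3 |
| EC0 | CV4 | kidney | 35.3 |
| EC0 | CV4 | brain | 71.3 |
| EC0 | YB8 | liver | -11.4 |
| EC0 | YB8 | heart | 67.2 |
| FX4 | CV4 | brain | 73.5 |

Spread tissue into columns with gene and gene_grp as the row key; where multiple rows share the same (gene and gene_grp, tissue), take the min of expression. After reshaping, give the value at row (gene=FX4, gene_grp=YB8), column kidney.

Rows with gene=FX4, gene_grp=YB8 and tissue=kidney: expression values are 12.7, 35.2, 68.1, 51.4, 7.4.
min(12.7, 35.2, 68.1, 51.4, 7.4) = 7.4.

7.4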